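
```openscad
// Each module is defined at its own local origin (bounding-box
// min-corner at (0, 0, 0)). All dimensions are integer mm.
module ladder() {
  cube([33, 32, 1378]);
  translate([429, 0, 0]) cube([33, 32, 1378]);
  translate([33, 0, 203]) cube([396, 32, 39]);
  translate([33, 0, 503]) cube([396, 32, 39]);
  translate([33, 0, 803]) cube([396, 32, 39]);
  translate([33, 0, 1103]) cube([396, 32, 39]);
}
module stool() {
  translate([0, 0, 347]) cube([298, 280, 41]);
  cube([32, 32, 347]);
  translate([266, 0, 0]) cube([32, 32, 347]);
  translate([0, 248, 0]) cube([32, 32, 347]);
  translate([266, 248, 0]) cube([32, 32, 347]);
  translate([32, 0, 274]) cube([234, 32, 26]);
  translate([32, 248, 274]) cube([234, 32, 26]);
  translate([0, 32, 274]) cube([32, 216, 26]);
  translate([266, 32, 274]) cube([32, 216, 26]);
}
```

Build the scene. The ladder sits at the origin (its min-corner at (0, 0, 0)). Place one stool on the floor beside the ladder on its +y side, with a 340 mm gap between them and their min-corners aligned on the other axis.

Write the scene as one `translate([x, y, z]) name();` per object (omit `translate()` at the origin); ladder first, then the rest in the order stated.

ladder();
translate([0, 372, 0]) stool();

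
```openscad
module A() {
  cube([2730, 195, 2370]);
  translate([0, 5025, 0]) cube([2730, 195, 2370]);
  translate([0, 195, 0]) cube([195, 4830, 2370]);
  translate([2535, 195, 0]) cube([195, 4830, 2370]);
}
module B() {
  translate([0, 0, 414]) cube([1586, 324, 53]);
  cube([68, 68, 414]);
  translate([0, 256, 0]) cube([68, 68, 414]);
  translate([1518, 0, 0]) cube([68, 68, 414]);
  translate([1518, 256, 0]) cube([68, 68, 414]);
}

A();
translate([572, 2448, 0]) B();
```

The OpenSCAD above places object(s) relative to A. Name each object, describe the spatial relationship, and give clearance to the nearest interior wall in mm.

Clearances: x = 377, y = 2253; minimum 377 mm.

A is a house frame. B is a bench. The bench sits inside the house frame, centred. The clearance to the nearest interior wall is 377 mm.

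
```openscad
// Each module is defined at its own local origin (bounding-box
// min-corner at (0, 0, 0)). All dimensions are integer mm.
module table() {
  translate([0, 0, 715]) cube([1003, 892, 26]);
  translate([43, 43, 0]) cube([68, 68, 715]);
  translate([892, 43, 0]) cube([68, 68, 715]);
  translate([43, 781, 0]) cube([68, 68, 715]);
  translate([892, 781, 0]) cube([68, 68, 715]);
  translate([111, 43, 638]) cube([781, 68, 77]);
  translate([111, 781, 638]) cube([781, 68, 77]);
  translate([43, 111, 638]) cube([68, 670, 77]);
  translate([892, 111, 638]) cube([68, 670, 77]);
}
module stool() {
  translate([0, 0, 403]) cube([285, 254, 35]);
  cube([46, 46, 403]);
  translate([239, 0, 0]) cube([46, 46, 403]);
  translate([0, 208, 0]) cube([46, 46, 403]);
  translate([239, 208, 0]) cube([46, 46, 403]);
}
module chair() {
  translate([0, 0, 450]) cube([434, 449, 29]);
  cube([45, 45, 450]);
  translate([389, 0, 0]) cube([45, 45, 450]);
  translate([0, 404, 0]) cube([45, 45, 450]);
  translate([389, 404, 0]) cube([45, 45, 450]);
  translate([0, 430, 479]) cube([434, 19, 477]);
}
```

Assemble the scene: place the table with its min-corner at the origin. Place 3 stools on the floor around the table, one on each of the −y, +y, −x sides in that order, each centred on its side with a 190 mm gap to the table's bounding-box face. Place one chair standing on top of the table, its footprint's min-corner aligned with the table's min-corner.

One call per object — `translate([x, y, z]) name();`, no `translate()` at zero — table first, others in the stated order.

table();
translate([359, -444, 0]) stool();
translate([359, 1082, 0]) stool();
translate([-475, 319, 0]) stool();
translate([0, 0, 741]) chair();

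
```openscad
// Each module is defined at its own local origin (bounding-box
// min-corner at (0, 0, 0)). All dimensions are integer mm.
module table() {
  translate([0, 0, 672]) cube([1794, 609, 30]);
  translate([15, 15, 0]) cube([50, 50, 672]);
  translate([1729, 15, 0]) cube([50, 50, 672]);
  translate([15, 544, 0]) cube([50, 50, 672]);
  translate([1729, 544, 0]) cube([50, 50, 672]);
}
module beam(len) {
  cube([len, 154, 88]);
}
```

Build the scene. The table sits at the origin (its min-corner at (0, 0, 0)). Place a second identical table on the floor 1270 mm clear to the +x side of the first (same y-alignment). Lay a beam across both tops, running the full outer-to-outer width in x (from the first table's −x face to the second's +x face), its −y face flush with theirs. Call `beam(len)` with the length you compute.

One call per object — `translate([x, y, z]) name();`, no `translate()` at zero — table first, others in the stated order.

table();
translate([3064, 0, 0]) table();
translate([0, 0, 702]) beam(4858);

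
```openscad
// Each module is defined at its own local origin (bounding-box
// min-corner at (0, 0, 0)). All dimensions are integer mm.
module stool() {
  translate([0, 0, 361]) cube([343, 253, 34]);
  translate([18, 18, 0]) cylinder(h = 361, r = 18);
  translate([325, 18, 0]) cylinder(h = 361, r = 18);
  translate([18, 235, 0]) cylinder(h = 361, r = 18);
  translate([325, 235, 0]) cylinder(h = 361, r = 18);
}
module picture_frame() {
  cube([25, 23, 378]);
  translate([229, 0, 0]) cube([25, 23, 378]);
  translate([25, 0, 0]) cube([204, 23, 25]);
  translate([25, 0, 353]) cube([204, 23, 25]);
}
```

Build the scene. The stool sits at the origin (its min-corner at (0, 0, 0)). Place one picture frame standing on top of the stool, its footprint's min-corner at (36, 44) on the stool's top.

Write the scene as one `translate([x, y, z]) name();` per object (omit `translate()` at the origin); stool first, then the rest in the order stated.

stool();
translate([36, 44, 395]) picture_frame();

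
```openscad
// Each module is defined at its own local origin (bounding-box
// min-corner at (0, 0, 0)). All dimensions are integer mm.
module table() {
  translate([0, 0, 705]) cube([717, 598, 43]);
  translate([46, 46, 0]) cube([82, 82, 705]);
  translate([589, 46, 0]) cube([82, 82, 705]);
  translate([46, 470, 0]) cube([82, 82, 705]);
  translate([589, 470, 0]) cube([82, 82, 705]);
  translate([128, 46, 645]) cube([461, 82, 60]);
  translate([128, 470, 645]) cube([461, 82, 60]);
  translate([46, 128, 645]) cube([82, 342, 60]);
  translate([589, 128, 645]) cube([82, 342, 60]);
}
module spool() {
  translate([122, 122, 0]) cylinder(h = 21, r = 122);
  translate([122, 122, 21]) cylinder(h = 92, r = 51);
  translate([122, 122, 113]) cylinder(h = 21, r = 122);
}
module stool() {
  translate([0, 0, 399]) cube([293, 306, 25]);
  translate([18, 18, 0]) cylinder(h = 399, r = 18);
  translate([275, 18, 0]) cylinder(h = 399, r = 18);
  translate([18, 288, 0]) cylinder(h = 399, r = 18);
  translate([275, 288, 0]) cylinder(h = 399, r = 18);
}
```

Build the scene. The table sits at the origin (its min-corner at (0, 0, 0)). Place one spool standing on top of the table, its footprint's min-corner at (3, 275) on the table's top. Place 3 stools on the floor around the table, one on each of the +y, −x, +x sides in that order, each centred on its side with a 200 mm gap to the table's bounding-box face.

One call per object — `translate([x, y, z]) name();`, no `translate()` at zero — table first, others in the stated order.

table();
translate([3, 275, 748]) spool();
translate([212, 798, 0]) stool();
translate([-493, 146, 0]) stool();
translate([917, 146, 0]) stool();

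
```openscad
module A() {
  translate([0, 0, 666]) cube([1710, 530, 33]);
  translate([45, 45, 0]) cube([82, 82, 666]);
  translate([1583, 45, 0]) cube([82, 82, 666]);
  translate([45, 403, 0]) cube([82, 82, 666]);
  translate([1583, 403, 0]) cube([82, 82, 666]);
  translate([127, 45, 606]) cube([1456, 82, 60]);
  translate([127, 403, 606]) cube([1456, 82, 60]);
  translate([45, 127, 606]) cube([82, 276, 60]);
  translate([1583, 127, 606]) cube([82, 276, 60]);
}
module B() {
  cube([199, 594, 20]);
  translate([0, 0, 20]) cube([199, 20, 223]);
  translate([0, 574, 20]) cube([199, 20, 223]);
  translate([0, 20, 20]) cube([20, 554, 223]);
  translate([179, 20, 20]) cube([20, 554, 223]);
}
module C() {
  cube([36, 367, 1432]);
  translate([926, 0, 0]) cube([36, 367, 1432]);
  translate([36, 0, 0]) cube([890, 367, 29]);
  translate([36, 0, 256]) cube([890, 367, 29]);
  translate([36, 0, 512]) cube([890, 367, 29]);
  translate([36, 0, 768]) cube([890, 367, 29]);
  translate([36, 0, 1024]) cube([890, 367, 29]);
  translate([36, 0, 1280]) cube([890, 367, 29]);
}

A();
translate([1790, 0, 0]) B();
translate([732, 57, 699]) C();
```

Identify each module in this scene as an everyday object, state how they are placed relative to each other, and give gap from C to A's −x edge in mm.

The bookshelf's min-x is at 732; the table's min-x is 0; gap = 732 mm.

A is a table. B is an open box. C is a bookshelf. The open box is on the floor beside the table on its +x side. The bookshelf is on top of the table. The gap from the bookshelf to the table's −x edge is 732 mm.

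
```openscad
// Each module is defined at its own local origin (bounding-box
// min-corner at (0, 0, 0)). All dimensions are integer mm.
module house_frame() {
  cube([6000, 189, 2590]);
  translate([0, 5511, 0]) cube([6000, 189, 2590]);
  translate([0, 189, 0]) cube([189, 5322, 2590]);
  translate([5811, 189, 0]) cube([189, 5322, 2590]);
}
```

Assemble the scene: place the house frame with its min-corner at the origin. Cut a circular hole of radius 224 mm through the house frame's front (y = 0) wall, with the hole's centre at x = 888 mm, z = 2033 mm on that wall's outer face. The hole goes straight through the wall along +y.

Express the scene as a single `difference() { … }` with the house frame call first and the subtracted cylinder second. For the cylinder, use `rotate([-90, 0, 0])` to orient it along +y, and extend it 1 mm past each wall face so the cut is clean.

difference() {
  house_frame();
  translate([888, -1, 2033]) rotate([-90, 0, 0]) cylinder(h = 191, r = 224);
}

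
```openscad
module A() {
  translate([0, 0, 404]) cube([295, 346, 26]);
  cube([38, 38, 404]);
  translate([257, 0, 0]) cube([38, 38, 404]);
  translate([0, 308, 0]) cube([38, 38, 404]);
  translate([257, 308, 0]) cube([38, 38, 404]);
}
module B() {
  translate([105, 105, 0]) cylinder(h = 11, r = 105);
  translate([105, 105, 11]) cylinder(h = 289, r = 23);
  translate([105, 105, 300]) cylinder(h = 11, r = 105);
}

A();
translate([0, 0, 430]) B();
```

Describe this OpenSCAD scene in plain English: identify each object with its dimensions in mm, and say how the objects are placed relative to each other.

A is a four-legged stool. The seat is 295×346 mm, 26 mm thick, top at z = 430 mm. It stands on four square legs, each 38×38 mm in cross-section, from z = 0 to the seat underside, each flush with a corner of the seat.

B is a spool: two coaxial disc flanges of radius 105 mm and thickness 11 mm, joined by a core cylinder of radius 23 mm and height 289 mm. The lower flange rests on z = 0 and the three cylinders share a vertical axis.

The spool is on top of the stool.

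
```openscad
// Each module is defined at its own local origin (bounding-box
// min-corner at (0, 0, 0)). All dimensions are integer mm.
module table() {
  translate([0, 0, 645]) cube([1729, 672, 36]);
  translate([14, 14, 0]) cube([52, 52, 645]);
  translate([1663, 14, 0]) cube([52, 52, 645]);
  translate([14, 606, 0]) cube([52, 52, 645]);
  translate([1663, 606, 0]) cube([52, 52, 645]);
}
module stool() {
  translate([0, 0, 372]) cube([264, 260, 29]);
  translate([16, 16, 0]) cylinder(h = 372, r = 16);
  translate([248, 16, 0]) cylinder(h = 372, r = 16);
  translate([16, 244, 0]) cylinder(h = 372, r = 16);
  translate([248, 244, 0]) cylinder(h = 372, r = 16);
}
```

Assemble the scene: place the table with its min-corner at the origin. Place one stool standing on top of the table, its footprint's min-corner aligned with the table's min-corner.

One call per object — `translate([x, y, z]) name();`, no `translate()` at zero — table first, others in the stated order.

table();
translate([0, 0, 681]) stool();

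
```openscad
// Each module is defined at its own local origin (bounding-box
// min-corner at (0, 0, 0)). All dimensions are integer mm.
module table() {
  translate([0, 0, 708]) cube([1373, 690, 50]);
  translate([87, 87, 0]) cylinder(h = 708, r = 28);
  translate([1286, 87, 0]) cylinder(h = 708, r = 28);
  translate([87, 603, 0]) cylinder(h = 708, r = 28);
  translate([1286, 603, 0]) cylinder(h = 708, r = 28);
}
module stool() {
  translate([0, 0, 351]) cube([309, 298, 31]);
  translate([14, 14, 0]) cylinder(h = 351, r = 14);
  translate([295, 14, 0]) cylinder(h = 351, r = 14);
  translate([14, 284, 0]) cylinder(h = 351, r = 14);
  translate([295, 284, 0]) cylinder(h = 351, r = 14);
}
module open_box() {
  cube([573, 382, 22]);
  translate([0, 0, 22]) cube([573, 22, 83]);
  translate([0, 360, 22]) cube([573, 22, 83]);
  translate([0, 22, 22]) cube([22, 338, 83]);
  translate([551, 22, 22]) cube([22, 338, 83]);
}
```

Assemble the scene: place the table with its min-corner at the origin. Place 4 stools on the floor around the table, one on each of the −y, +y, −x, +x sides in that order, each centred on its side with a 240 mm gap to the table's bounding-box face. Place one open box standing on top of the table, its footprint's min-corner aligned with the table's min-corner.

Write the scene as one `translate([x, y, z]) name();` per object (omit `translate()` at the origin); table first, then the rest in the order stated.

table();
translate([532, -538, 0]) stool();
translate([532, 930, 0]) stool();
translate([-549, 196, 0]) stool();
translate([1613, 196, 0]) stool();
translate([0, 0, 758]) open_box();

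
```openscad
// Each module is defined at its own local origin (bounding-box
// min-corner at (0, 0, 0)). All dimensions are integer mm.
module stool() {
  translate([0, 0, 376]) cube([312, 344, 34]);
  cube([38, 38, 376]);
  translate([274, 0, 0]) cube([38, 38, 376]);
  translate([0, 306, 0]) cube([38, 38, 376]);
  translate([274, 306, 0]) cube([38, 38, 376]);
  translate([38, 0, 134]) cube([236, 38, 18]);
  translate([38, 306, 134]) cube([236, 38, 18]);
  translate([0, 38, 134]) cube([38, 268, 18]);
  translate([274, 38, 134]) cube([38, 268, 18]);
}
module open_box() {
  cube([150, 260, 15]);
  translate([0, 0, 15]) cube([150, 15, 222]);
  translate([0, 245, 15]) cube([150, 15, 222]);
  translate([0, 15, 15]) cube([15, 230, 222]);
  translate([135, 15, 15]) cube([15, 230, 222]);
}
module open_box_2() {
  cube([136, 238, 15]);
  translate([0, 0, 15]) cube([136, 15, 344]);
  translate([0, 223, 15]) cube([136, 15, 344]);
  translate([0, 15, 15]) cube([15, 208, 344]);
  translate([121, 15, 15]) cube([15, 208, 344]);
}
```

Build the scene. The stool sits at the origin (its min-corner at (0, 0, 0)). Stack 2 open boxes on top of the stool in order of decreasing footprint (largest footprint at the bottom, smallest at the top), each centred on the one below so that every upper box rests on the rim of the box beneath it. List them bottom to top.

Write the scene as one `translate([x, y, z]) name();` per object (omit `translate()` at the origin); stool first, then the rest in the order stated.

stool();
translate([81, 42, 410]) open_box();
translate([88, 53, 647]) open_box_2();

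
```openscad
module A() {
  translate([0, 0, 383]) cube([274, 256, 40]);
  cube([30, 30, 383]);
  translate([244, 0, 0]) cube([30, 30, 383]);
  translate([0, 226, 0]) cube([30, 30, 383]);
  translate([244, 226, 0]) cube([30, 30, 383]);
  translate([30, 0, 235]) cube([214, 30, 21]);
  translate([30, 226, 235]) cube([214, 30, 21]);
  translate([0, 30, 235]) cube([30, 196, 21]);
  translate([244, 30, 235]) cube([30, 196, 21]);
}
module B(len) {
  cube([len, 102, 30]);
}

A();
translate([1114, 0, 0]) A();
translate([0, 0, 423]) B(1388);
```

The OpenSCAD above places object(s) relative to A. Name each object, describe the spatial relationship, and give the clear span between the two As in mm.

Second stool starts at x = 1114; first ends at x = 274; clear span = 1114 − 274 = 840 mm.

A is a stool. B is a beam. A beam spans the tops of two stools. The clear span between the two stools is 840 mm.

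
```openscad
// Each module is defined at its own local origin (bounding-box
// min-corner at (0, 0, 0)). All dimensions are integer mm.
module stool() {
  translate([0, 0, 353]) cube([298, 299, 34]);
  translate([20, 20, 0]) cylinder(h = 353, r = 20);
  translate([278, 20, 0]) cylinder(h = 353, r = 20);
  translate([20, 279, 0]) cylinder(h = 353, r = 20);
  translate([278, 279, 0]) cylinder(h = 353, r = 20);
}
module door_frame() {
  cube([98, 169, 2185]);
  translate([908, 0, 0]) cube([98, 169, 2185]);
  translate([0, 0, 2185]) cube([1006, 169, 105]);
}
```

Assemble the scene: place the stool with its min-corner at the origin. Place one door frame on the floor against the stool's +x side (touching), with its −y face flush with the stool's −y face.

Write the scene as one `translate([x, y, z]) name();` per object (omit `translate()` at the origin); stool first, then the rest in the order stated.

stool();
translate([298, 0, 0]) door_frame();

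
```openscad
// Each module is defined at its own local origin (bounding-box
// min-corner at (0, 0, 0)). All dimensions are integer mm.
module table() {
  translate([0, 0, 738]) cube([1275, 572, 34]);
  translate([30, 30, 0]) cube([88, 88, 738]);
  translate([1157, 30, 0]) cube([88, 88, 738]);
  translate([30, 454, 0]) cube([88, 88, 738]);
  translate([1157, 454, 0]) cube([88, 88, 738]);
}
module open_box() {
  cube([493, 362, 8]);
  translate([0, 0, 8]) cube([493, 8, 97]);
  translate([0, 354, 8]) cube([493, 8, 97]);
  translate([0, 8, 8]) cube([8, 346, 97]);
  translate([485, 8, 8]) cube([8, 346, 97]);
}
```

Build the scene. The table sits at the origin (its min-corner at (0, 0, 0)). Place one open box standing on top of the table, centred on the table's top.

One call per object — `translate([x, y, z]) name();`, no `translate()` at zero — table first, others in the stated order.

table();
translate([391, 105, 772]) open_box();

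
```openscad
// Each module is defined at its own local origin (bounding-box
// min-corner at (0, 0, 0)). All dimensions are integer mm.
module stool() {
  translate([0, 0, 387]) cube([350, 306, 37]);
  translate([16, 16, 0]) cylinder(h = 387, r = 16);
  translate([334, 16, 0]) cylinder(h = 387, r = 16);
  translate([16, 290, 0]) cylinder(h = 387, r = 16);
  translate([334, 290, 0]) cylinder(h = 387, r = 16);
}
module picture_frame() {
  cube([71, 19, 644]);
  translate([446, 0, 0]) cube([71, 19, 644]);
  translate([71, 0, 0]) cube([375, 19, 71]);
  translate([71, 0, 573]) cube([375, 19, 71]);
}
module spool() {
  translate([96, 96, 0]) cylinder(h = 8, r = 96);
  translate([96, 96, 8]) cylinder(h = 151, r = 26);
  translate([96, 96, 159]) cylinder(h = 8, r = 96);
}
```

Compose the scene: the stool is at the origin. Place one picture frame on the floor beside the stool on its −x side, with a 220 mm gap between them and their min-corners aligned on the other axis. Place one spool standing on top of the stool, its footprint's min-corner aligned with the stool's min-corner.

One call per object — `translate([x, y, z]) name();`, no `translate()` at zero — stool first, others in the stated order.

stool();
translate([-737, 0, 0]) picture_frame();
translate([0, 0, 424]) spool();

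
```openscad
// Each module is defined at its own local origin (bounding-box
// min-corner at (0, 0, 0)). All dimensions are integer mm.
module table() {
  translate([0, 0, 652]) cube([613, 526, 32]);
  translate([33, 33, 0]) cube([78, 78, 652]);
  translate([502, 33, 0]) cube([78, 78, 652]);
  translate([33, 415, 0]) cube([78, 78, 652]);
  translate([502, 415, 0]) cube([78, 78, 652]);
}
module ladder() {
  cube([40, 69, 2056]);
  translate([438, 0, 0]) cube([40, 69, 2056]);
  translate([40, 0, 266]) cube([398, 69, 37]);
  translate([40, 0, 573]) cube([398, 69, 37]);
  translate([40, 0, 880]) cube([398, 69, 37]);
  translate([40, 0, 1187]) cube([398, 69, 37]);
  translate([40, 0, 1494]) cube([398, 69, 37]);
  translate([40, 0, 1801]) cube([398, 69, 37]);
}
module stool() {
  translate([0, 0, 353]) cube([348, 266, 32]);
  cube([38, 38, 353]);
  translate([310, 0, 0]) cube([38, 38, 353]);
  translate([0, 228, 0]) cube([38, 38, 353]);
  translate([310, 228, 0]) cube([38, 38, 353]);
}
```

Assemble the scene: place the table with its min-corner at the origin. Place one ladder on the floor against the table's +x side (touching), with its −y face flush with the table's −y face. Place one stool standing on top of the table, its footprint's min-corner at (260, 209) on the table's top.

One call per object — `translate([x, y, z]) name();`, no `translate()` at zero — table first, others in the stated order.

table();
translate([613, 0, 0]) ladder();
translate([260, 209, 684]) stool();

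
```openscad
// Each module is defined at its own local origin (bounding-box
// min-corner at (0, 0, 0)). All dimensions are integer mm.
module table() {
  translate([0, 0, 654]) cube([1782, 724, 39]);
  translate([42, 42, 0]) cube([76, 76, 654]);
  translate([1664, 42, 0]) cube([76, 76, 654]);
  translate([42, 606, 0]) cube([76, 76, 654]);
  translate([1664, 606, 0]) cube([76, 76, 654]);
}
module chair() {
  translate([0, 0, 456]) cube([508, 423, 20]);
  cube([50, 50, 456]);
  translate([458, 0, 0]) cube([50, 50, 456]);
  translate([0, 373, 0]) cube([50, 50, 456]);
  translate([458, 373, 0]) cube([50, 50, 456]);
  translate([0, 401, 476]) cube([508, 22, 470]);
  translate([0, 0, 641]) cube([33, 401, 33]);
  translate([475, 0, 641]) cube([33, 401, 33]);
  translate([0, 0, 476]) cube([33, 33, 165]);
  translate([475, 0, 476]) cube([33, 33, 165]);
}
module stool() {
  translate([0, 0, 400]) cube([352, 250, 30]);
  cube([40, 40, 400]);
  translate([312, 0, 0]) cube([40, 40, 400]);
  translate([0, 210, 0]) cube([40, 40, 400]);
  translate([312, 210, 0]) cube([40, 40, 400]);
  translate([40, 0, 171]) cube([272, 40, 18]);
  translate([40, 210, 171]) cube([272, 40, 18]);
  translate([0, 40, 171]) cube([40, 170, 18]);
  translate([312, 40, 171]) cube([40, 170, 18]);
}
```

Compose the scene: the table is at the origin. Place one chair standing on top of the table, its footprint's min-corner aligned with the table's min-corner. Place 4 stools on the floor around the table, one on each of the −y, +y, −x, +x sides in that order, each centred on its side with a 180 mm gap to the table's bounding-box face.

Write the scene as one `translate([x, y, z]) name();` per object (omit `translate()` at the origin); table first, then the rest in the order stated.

table();
translate([0, 0, 693]) chair();
translate([715, -430, 0]) stool();
translate([715, 904, 0]) stool();
translate([-532, 237, 0]) stool();
translate([1962, 237, 0]) stool();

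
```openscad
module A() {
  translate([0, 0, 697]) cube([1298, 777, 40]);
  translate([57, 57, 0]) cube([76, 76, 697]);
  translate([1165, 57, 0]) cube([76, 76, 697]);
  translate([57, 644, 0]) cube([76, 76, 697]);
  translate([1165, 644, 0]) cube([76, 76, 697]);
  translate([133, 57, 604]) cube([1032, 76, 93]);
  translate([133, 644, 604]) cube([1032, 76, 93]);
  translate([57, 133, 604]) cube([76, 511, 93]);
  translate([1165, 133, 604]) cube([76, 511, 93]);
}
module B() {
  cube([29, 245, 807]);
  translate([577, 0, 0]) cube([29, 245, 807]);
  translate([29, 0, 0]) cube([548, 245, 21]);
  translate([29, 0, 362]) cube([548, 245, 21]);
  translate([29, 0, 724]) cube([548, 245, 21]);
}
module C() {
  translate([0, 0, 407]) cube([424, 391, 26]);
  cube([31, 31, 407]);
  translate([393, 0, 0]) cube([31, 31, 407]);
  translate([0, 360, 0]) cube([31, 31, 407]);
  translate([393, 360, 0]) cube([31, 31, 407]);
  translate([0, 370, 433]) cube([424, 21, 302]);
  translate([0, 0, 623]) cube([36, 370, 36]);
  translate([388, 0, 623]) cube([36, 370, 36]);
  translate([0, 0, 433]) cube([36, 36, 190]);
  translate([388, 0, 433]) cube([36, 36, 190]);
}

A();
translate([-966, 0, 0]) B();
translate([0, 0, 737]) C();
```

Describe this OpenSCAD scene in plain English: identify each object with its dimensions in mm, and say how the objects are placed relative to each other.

A is a table: top 1298 mm (x) × 777 mm (y), 40 mm thick, upper face at z = 737 mm, on four 76×76 mm square legs, each inset 57 mm from the nearest pair of top edges, running from z = 0 to the bottom of the top. Four apron rails, 76 mm thick and 93 mm tall, run between adjacent legs with their top edges flush with the underside of the top and their outer faces flush with the legs' outer faces.

B is an open bookshelf. Two side panels, each 29 mm thick, 245 mm deep and 807 mm tall, stand 606 mm apart (outside-to-outside). Between them sit 3 shelves, each 21 mm thick and 245 mm deep, spanning the full gap between the sides. The bottom shelf rests on the floor (its underside at z = 0) and the clear gap between one shelf's top and the next shelf's underside is 341 mm.

C is a chair. The seat is a 424×391×26 mm slab with its top at z = 433 mm, on four 31×31 mm corner legs (flush with the seat edges, standing on z = 0). A flat backrest 21 mm thick, 302 mm tall, spans the full seat width and rises from the seat top along its +y edge, rear face flush with the rear of the seat. Two armrests of 36×36 mm section run along each side from the seat's front edge to the front of the backrest, top faces 226 mm above the seat top and outer faces flush with the seat's x-edges; a 36×36 mm post under the front of each armrest stands on the seat at the front corner.

The bookshelf is on the floor beside the table on its −x side. The chair is on top of the table.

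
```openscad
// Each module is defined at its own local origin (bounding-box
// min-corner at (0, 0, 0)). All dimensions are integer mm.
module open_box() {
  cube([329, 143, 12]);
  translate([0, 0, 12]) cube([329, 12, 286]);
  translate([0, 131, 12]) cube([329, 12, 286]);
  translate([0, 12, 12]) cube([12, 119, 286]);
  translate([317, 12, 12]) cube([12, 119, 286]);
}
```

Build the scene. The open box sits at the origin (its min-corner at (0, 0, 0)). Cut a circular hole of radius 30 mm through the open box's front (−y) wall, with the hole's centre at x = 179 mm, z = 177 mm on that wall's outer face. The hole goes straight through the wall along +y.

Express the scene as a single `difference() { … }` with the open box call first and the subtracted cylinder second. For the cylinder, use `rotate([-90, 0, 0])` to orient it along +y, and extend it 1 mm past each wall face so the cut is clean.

difference() {
  open_box();
  translate([179, -1, 177]) rotate([-90, 0, 0]) cylinder(h = 14, r = 30);
}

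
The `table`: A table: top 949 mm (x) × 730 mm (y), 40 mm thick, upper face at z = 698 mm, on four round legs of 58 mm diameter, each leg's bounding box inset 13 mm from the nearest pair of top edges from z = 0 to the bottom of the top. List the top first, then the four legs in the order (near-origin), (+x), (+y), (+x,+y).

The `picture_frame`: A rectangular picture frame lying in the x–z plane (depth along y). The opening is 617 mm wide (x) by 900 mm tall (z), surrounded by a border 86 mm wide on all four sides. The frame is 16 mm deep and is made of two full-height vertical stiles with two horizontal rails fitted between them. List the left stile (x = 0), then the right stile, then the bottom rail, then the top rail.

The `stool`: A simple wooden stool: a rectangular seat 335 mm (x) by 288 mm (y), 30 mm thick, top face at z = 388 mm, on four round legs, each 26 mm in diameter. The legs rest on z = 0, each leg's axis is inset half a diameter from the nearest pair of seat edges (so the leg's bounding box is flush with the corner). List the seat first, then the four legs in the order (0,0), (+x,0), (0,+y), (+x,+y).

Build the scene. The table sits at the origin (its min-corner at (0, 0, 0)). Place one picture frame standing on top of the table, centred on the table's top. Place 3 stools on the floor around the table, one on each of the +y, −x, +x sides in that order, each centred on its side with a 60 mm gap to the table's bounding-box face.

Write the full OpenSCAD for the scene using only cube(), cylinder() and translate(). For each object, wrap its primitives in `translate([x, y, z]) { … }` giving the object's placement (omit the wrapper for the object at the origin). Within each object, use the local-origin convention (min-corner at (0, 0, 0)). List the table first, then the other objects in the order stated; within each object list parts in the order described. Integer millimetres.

translate([0, 0, 658]) cube([949, 730, 40]);
translate([42, 42, 0]) cylinder(h = 658, r = 29);
translate([907, 42, 0]) cylinder(h = 658, r = 29);
translate([42, 688, 0]) cylinder(h = 658, r = 29);
translate([907, 688, 0]) cylinder(h = 658, r = 29);
translate([80, 357, 698]) {
  cube([86, 16, 1072]);
  translate([703, 0, 0]) cube([86, 16, 1072]);
  translate([86, 0, 0]) cube([617, 16, 86]);
  translate([86, 0, 986]) cube([617, 16, 86]);
}
translate([307, 790, 0]) {
  translate([0, 0, 358]) cube([335, 288, 30]);
  translate([13, 13, 0]) cylinder(h = 358, r = 13);
  translate([322, 13, 0]) cylinder(h = 358, r = 13);
  translate([13, 275, 0]) cylinder(h = 358, r = 13);
  translate([322, 275, 0]) cylinder(h = 358, r = 13);
}
translate([-395, 221, 0]) {
  translate([0, 0, 358]) cube([335, 288, 30]);
  translate([13, 13, 0]) cylinder(h = 358, r = 13);
  translate([322, 13, 0]) cylinder(h = 358, r = 13);
  translate([13, 275, 0]) cylinder(h = 358, r = 13);
  translate([322, 275, 0]) cylinder(h = 358, r = 13);
}
translate([1009, 221, 0]) {
  translate([0, 0, 358]) cube([335, 288, 30]);
  translate([13, 13, 0]) cylinder(h = 358, r = 13);
  translate([322, 13, 0]) cylinder(h = 358, r = 13);
  translate([13, 275, 0]) cylinder(h = 358, r = 13);
  translate([322, 275, 0]) cylinder(h = 358, r = 13);
}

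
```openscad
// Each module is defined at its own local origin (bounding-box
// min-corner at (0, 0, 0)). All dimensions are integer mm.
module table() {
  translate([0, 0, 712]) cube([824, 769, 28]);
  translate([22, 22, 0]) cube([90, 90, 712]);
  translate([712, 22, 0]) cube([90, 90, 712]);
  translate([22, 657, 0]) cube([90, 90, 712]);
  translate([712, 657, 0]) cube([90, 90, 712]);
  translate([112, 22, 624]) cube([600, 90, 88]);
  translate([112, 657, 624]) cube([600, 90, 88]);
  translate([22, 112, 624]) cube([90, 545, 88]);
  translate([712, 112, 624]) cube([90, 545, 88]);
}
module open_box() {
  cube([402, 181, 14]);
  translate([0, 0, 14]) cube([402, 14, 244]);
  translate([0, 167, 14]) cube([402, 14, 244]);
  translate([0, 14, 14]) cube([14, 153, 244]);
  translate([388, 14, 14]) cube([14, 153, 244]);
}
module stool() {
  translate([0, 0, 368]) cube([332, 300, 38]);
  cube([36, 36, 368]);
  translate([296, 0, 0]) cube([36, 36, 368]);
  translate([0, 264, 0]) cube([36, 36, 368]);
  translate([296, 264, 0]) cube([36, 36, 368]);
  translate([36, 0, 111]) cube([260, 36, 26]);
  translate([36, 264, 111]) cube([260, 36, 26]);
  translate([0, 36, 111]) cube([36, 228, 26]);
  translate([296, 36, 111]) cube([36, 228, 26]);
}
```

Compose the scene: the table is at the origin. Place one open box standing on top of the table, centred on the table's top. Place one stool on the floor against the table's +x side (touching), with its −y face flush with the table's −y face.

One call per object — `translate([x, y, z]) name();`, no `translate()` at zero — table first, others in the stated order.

table();
translate([211, 294, 740]) open_box();
translate([824, 0, 0]) stool();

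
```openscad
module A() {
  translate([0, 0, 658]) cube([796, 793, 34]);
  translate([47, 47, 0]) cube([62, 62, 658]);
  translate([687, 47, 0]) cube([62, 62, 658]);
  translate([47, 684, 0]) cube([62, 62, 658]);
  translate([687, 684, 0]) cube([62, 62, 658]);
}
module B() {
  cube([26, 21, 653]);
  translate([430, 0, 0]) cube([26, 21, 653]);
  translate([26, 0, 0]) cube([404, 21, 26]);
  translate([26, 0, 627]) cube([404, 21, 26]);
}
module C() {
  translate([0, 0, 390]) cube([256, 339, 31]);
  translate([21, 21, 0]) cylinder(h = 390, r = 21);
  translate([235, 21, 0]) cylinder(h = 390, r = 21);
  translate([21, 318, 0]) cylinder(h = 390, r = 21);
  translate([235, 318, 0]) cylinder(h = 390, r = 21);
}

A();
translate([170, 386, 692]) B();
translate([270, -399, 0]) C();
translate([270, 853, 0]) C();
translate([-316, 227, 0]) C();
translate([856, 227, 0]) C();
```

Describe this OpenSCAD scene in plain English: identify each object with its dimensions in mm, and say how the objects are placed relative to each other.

A is a table: top 796 mm (x) × 793 mm (y), 34 mm thick, upper face at z = 692 mm, on four 62×62 mm square legs, each inset 47 mm from the nearest pair of top edges, running from z = 0 to the bottom of the top.

B is a picture frame with a 404×601 mm rectangular opening (x by z) and a uniform 26 mm border on every side. Frame depth is 21 mm along y. It is built from two vertical stiles running the full outside height and two horizontal rails spanning the gap between the stiles.

C is a four-legged stool. The seat is 256×339 mm, 31 mm thick, top at z = 421 mm. It stands on four round legs, each 42 mm in diameter, from z = 0 to the seat underside, each leg's axis is inset half a diameter from the nearest pair of seat edges (so the leg's bounding box is flush with the corner).

The picture frame is on top of the table, centred. Four stools sit around the table at the −y, +y, −x, +x sides.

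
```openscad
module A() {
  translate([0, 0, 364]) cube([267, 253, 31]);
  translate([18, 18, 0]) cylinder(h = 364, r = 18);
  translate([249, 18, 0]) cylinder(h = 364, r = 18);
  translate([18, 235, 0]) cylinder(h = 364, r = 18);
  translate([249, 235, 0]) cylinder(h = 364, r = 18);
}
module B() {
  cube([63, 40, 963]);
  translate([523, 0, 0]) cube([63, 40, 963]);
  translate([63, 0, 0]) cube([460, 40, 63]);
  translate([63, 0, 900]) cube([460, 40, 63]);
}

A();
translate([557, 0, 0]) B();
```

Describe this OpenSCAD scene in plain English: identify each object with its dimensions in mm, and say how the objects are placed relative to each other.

A is a four-legged stool. The seat is 267×253 mm, 31 mm thick, top at z = 395 mm. It stands on four round legs, each 36 mm in diameter, from z = 0 to the seat underside, each leg's axis is inset half a diameter from the nearest pair of seat edges (so the leg's bounding box is flush with the corner).

B is a rectangular picture frame lying in the x–z plane (depth along y). The opening is 460 mm wide (x) by 837 mm tall (z), surrounded by a border 63 mm wide on all four sides. The frame is 40 mm deep and is made of two full-height vertical stiles with two horizontal rails fitted between them.

The picture frame is on the floor beside the stool on its +x side.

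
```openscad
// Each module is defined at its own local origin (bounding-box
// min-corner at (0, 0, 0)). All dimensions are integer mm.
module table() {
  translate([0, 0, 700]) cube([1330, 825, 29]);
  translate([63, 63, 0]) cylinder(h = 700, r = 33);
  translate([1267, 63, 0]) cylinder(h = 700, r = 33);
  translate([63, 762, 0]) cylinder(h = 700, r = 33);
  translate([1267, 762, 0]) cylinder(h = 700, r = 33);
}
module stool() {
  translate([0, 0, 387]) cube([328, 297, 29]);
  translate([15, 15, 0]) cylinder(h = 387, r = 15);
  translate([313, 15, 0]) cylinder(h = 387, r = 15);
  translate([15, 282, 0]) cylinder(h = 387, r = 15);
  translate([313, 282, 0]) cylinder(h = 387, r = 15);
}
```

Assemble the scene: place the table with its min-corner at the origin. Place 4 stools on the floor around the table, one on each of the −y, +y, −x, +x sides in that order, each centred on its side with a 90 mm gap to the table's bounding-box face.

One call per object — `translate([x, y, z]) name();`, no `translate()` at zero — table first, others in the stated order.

table();
translate([501, -387, 0]) stool();
translate([501, 915, 0]) stool();
translate([-418, 264, 0]) stool();
translate([1420, 264, 0]) stool();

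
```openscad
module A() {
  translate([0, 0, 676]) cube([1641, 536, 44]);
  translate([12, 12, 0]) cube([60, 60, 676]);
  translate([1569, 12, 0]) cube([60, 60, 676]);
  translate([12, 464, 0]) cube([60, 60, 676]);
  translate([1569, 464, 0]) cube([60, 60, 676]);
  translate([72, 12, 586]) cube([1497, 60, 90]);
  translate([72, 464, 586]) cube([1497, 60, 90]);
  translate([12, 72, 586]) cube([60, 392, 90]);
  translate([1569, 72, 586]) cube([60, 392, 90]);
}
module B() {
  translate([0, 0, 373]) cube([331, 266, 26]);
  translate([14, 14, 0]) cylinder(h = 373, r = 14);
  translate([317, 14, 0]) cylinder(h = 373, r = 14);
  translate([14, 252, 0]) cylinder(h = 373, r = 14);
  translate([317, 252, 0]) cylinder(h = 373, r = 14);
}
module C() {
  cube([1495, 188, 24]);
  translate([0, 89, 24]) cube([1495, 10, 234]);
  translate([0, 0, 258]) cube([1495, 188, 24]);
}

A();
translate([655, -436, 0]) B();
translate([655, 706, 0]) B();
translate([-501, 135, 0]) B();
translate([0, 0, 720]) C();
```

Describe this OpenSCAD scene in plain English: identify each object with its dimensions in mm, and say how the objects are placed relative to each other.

A is a table: top 1641 mm (x) × 536 mm (y), 44 mm thick, upper face at z = 720 mm, on four 60×60 mm square legs, each inset 12 mm from the nearest pair of top edges, running from z = 0 to the bottom of the top. Four apron rails, 60 mm thick and 90 mm tall, run between adjacent legs with their top edges flush with the underside of the top and their outer faces flush with the legs' outer faces.

B is a four-legged stool. The seat is 331×266 mm, 26 mm thick, top at z = 399 mm. It stands on four round legs, each 28 mm in diameter, from z = 0 to the seat underside, each leg's axis is inset half a diameter from the nearest pair of seat edges (so the leg's bounding box is flush with the corner).

C is an I-beam lying along x, 1495 mm long. Overall section height 282 mm. Two flanges 188 mm wide (y) and 24 mm thick, one on the floor and one at the top; a web 10 mm thick runs between them, centred on the flange width.

Three stools sit around the table at the −y, +y, −x sides. The I-beam is on top of the table.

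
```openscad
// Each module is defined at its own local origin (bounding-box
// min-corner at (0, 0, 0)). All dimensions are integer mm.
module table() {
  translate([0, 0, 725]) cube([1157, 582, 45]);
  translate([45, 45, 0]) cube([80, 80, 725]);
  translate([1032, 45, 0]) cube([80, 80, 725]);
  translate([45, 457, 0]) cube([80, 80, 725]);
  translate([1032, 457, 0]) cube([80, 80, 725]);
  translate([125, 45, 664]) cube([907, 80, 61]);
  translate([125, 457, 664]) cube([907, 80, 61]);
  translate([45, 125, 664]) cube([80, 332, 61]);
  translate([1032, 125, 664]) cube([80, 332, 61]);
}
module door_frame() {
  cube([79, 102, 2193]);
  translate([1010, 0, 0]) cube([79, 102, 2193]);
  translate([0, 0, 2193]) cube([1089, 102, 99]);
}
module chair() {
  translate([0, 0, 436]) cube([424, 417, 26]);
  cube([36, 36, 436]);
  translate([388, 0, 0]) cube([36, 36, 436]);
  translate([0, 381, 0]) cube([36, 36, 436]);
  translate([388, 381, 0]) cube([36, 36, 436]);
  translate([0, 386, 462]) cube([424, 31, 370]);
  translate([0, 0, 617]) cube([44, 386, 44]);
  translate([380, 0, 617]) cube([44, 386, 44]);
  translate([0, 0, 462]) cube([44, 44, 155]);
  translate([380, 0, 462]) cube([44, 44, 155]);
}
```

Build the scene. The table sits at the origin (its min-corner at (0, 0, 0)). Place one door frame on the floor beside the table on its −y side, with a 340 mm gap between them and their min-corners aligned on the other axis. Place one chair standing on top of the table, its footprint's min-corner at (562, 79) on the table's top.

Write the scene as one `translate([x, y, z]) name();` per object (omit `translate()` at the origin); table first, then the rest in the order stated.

table();
translate([0, -442, 0]) door_frame();
translate([562, 79, 770]) chair();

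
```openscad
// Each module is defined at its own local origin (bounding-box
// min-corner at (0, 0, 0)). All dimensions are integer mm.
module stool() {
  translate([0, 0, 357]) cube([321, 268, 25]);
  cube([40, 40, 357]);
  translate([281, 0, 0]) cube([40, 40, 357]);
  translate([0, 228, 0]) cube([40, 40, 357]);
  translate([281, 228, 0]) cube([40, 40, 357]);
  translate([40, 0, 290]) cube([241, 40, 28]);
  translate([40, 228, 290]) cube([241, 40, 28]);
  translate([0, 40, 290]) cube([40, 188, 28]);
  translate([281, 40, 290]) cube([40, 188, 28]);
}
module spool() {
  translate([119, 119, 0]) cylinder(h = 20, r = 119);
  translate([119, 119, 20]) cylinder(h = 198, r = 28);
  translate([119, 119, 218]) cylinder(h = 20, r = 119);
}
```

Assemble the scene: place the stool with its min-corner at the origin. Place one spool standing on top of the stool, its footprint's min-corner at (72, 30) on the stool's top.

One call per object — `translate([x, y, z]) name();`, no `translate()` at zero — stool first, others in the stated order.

stool();
translate([72, 30, 382]) spool();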